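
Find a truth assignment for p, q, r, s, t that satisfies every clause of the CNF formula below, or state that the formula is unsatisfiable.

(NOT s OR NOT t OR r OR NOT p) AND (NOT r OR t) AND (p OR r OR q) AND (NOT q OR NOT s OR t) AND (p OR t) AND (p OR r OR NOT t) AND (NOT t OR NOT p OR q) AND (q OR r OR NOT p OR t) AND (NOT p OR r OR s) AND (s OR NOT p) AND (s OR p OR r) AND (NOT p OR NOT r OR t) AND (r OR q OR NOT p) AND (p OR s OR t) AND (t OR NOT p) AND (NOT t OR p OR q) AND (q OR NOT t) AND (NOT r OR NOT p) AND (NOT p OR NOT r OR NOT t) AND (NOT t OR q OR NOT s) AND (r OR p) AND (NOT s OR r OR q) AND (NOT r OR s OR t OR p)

Branch on r: set r = true.
Unit clause (t) forces t = true.
Unit clause (q) forces q = true.
Unit clause (NOT p) forces p = false.
Every clause is now satisfied; s is unconstrained.

p=false,  q=true,  r=true,  s=false,  t=true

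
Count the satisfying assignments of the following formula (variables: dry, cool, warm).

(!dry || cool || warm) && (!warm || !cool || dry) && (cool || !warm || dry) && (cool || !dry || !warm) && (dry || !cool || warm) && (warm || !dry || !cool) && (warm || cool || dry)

1

There are 2^3 = 8 truth assignments over (dry, cool, warm).
Check each against the 7 clauses (columns in the order dry, cool, warm):
  F F F  ✗ fails (warm || cool || dry)
  F F T  ✗ fails (cool || !warm || dry)
  F T F  ✗ fails (dry || !cool || warm)
  F T T  ✗ fails (!warm || !cool || dry)
  T F F  ✗ fails (!dry || cool || warm)
  T F T  ✗ fails (cool || !dry || !warm)
  T T F  ✗ fails (warm || !dry || !cool)
  T T T  ✓ satisfies all
1 of the 8 rows is a model.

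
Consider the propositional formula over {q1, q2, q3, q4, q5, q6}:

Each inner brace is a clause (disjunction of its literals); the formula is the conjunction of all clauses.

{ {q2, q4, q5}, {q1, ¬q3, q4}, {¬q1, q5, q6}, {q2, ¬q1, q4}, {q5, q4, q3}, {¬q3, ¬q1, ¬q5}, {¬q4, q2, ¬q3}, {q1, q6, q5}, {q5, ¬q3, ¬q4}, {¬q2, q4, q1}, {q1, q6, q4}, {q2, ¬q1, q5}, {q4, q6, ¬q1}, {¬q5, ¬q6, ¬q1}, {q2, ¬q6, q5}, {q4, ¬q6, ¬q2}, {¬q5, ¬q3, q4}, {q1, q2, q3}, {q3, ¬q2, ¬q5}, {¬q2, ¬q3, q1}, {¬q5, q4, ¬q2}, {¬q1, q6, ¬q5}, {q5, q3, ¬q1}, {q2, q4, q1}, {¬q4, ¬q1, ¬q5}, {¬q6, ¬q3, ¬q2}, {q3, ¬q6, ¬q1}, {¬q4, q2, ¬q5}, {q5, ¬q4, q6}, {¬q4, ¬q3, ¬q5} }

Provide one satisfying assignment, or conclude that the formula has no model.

Branch on q2: set q2 = True.
Branch on q4: set q4 = True.
Branch on q5: set q5 = False.
Unit clause (¬q3) forces q3 = False.
Unit clause (¬q1) forces q1 = False.
Unit clause (q6) forces q6 = True.
Every clause now holds.

q1: False, q2: True, q3: False, q4: True, q5: False, q6: True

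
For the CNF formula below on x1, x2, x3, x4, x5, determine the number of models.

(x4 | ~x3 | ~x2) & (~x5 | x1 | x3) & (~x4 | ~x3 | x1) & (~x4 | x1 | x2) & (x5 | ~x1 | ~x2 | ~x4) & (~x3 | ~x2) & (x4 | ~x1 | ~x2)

There are 2^5 = 32 truth assignments over (x1, x2, x3, x4, x5).
Split on x4. With x4 = 1, the clauses containing x4 are satisfied and ~x4 drops from the rest; 6 of the 2^4 = 16 assignments to the other variables satisfy what remains.
With x4 = 0, by the same count on the reduced clause set, 8 assignments work.
Total: 6 + 8 = 14.

14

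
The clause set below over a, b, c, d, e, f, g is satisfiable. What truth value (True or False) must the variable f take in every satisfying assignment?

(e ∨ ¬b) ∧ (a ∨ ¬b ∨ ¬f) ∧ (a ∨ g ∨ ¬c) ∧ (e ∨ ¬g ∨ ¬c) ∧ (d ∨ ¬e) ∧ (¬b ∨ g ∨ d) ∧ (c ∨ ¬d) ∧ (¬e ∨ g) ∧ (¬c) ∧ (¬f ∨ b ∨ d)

Suppose f = True.
From the singleton clause (¬c), c = False.
From the singleton clause (¬d), d = False.
From the singleton clause (¬e), e = False.
From the singleton clause (¬b), b = False.
Now (b) is unsatisfied and unit — conflict.
So every satisfying assignment has f = False.

False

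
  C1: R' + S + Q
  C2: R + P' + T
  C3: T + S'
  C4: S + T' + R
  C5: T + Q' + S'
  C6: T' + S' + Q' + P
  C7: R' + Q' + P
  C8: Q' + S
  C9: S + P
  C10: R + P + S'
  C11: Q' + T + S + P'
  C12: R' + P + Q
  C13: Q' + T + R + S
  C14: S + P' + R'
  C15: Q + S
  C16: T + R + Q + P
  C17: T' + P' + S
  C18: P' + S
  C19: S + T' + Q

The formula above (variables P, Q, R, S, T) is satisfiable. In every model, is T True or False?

Suppose T = 0.
(S') alone gives S = 0.
(Q') alone gives Q = 0.
But (Q) is also a unit clause — contradiction.
So every satisfying assignment has T = True.

True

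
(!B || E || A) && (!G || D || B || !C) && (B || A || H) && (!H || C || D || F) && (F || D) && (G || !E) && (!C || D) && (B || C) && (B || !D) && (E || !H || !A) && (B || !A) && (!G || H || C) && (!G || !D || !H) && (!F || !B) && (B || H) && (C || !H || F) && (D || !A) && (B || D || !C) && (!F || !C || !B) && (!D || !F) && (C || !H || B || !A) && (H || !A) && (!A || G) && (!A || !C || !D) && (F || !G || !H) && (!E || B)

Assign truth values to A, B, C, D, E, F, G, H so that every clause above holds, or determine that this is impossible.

A ↦ false, B ↦ true, C ↦ true, D ↦ true, E ↦ true, F ↦ false, G ↦ true, H ↦ false

Case F = false:
Unit clause (D) forces D = true.
Unit clause (B) forces B = true.
Case E = true:
Unit clause (G) forces G = true.
Unit clause (!H) forces H = false.
Unit clause (C) forces C = true.
Unit clause (!A) forces A = false.
Every clause now holds.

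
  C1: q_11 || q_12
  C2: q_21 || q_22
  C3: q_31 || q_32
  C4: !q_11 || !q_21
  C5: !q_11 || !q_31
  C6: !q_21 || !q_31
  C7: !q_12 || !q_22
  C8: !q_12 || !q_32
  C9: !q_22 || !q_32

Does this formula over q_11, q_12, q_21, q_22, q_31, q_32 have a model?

Suppose q_11 = true.
The clause (!q_21) is unit, so q_21 = false.
The clause (q_22) is unit, so q_22 = true.
The clause (!q_31) is unit, so q_31 = false.
The clause (q_32) is unit, so q_32 = true.
But (!q_32) is also a unit clause — contradiction.
Undo q_11 and try q_11 = false.
The clause (q_12) is unit, so q_12 = true.
The clause (!q_22) is unit, so q_22 = false.
The clause (q_21) is unit, so q_21 = true.
The clause (!q_31) is unit, so q_31 = false.
The clause (q_32) is unit, so q_32 = true.
But (!q_32) is also a unit clause — contradiction.
Both values of q_11 lead to a conflict.
No assignment satisfies every clause.

No, unsatisfiable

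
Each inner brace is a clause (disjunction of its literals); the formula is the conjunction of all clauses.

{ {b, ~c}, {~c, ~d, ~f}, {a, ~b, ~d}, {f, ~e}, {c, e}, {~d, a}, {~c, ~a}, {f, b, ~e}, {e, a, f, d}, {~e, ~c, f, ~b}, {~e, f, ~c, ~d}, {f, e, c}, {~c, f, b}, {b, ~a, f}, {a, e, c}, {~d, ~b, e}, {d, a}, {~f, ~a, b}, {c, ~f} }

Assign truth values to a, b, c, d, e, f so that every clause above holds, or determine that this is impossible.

UNSATISFIABLE

Suppose b = 1.
Suppose a = 1.
From the singleton clause (~c), c = 0.
From the singleton clause (e), e = 1.
From the singleton clause (f), f = 1.
That conflicts with the unit clause (~f).
Backtrack on a: now try a = 0.
From the singleton clause (~d), d = 0.
That conflicts with the unit clause (d).
Both values of a lead to a conflict.
Backtrack on b: now try b = 0.
From the singleton clause (~c), c = 0.
From the singleton clause (e), e = 1.
From the singleton clause (f), f = 1.
That conflicts with the unit clause (~f).
Both values of b lead to a conflict.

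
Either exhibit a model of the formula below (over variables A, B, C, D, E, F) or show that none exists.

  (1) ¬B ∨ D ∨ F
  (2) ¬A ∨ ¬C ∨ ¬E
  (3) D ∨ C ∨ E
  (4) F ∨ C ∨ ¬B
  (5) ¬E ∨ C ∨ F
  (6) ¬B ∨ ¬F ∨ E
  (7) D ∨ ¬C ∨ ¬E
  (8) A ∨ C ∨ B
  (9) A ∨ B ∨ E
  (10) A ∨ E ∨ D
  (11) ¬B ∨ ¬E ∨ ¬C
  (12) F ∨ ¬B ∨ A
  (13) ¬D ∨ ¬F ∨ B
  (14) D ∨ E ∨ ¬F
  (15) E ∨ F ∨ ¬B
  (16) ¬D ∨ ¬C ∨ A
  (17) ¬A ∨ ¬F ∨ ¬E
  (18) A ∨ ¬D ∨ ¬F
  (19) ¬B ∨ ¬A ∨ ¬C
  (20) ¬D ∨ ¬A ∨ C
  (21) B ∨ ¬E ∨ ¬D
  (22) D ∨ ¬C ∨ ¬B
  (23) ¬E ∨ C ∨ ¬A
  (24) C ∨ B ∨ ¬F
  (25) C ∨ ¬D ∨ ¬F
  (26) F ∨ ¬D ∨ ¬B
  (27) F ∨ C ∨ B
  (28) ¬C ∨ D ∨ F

A=True, B=False, C=True, D=True, E=False, F=False

Suppose B = False.
Suppose A = True.
Suppose C = True.
The clause (¬E) is unit, so E = False.
Suppose D = True.
The clause (¬F) is unit, so F = False.
All clauses are satisfied.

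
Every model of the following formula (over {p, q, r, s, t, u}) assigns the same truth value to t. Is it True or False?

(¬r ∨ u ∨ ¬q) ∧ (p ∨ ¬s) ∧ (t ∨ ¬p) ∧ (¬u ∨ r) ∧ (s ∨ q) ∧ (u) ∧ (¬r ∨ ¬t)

False

Suppose t = True.
(u) alone gives u = True.
(r) alone gives r = True.
Now (¬r) is unsatisfied and unit — conflict.
So every satisfying assignment has t = False.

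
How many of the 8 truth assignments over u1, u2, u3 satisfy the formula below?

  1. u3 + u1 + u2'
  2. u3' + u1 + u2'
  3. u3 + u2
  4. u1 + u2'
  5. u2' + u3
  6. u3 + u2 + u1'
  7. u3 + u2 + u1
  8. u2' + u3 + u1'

There are 2^3 = 8 truth assignments over (u1, u2, u3).
Check each against the 8 clauses (columns in the order u1, u2, u3):
  F F F  ✗ fails (u3 + u2)
  F F T  ✓ satisfies all
  F T F  ✗ fails (u3 + u1 + u2')
  F T T  ✗ fails (u3' + u1 + u2')
  T F F  ✗ fails (u3 + u2)
  T F T  ✓ satisfies all
  T T F  ✗ fails (u2' + u3)
  T T T  ✓ satisfies all
3 of the 8 rows are models.

3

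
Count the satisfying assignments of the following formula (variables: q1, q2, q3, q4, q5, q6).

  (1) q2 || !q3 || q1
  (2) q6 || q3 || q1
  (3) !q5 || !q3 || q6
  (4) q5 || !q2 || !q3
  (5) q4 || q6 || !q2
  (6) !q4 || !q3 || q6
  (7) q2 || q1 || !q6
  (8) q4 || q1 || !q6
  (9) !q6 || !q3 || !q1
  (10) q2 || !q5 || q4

There are 2^6 = 64 truth assignments over (q1, q2, q3, q4, q5, q6).
Split on q3. With q3 = true, the clauses containing q3 are satisfied and !q3 drops from the rest; 2 of the 2^5 = 32 assignments to the other variables satisfy what remains.
With q3 = false, by the same count on the reduced clause set, 14 assignments work.
(One model: q1=F, q2=T, q3=F, q4=T, q5=F, q6=T.)
Total: 2 + 14 = 16.

16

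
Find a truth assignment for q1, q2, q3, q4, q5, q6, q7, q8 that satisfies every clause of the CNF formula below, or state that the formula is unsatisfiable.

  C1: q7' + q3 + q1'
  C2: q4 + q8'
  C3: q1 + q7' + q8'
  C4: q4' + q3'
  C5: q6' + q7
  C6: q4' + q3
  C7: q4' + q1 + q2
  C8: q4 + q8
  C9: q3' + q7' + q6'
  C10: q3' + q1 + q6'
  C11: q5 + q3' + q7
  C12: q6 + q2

Suppose q4 = 1.
Unit clause (q3') forces q3 = 0.
That conflicts with the unit clause (q3).
Undo q4 and try q4 = 0.
Unit clause (q8') forces q8 = 0.
That conflicts with the unit clause (q8).
Either choice for q4 ends in contradiction.

UNSATISFIABLE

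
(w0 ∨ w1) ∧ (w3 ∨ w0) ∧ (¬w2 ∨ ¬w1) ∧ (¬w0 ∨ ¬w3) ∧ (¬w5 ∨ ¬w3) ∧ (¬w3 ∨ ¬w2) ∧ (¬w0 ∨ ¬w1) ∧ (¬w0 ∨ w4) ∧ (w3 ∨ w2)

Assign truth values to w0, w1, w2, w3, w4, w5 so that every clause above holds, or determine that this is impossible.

w0: True, w1: False, w2: True, w3: False, w4: True, w5: False

Try w0 = True.
(¬w3) alone gives w3 = False.
(¬w1) alone gives w1 = False.
(w4) alone gives w4 = True.
(w2) alone gives w2 = True.
All clauses hold; w5 can take either value.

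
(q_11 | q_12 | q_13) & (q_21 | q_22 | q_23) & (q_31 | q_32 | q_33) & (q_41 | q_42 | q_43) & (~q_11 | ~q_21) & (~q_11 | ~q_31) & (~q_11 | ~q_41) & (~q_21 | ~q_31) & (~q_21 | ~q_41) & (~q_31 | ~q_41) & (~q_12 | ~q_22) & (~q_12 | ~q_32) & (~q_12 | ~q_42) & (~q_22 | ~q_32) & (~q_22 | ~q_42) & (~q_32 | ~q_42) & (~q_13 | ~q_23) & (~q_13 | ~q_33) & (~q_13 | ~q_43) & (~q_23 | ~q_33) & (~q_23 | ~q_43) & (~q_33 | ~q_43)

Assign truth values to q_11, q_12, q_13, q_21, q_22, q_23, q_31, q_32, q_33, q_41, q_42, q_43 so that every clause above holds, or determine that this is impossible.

UNSATISFIABLE

Branch on q_11: set q_11 = 0.
Branch on q_12: set q_12 = 1.
From the singleton clause (~q_22), q_22 = 0.
From the singleton clause (~q_32), q_32 = 0.
From the singleton clause (~q_42), q_42 = 0.
Branch on q_21: set q_21 = 1.
From the singleton clause (~q_31), q_31 = 0.
From the singleton clause (q_33), q_33 = 1.
From the singleton clause (~q_41), q_41 = 0.
From the singleton clause (q_43), q_43 = 1.
Now (~q_43) is unsatisfied and unit — conflict.
Undo q_21 and try q_21 = 0.
From the singleton clause (q_23), q_23 = 1.
From the singleton clause (~q_13), q_13 = 0.
From the singleton clause (~q_33), q_33 = 0.
From the singleton clause (q_31), q_31 = 1.
From the singleton clause (~q_41), q_41 = 0.
From the singleton clause (q_43), q_43 = 1.
Now (~q_43) is unsatisfied and unit — conflict.
Neither q_21 = 1 nor q_21 = 0 works.
Undo q_12 and try q_12 = 0.
From the singleton clause (q_13), q_13 = 1.
From the singleton clause (~q_23), q_23 = 0.
From the singleton clause (~q_33), q_33 = 0.
From the singleton clause (~q_43), q_43 = 0.
Branch on q_21: set q_21 = 1.
From the singleton clause (~q_31), q_31 = 0.
From the singleton clause (q_32), q_32 = 1.
From the singleton clause (~q_41), q_41 = 0.
From the singleton clause (q_42), q_42 = 1.
Now (~q_42) is unsatisfied and unit — conflict.
Undo q_21 and try q_21 = 0.
From the singleton clause (q_22), q_22 = 1.
From the singleton clause (~q_32), q_32 = 0.
From the singleton clause (q_31), q_31 = 1.
From the singleton clause (~q_41), q_41 = 0.
From the singleton clause (q_42), q_42 = 1.
Now (~q_42) is unsatisfied and unit — conflict.
Neither q_21 = 1 nor q_21 = 0 works.
Neither q_12 = 1 nor q_12 = 0 works.
Undo q_11 and try q_11 = 1.
From the singleton clause (~q_21), q_21 = 0.
From the singleton clause (~q_31), q_31 = 0.
From the singleton clause (~q_41), q_41 = 0.
Branch on q_22: set q_22 = 1.
From the singleton clause (~q_12), q_12 = 0.
From the singleton clause (~q_32), q_32 = 0.
From the singleton clause (q_33), q_33 = 1.
From the singleton clause (~q_42), q_42 = 0.
From the singleton clause (q_43), q_43 = 1.
Now (~q_43) is unsatisfied and unit — conflict.
Undo q_22 and try q_22 = 0.
From the singleton clause (q_23), q_23 = 1.
From the singleton clause (~q_13), q_13 = 0.
From the singleton clause (~q_33), q_33 = 0.
From the singleton clause (q_32), q_32 = 1.
From the singleton clause (~q_12), q_12 = 0.
From the singleton clause (~q_42), q_42 = 0.
From the singleton clause (q_43), q_43 = 1.
Now (~q_43) is unsatisfied and unit — conflict.
Neither q_22 = 1 nor q_22 = 0 works.
Neither q_11 = 1 nor q_11 = 0 works.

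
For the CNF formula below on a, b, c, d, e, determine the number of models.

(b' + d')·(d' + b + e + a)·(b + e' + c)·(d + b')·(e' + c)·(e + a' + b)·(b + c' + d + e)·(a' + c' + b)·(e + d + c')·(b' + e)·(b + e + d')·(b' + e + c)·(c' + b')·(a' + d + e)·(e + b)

There are 2^5 = 32 truth assignments over (a, b, c, d, e).
Split on d. With d = 1, the clauses containing d are satisfied and d' drops from the rest; 1 of the 2^4 = 16 assignments to the other variables satisfy what remains.
With d = 0, by the same count on the reduced clause set, 1 assignment works.
(One model: a=F, b=F, c=T, d=F, e=T.)
Total: 1 + 1 = 2.

2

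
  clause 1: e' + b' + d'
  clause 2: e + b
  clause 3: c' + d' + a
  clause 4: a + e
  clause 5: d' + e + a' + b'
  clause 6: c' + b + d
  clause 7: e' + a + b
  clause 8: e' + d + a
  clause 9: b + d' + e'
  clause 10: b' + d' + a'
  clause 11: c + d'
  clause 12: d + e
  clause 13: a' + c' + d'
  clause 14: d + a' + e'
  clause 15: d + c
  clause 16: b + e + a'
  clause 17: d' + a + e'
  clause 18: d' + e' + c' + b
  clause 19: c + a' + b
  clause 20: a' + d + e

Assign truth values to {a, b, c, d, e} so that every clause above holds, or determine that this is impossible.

UNSATISFIABLE

Branch on e: set e = 1.
Branch on b: set b = 0.
(a) alone gives a = 1.
(d') alone gives d = 0.
But (d) is also a unit clause — contradiction.
Undo b and try b = 1.
(d') alone gives d = 0.
(a) alone gives a = 1.
But (a') is also a unit clause — contradiction.
Both values of b lead to a conflict.
Undo e and try e = 0.
(b) alone gives b = 1.
(a) alone gives a = 1.
(d') alone gives d = 0.
But (d) is also a unit clause — contradiction.
Both values of e lead to a conflict.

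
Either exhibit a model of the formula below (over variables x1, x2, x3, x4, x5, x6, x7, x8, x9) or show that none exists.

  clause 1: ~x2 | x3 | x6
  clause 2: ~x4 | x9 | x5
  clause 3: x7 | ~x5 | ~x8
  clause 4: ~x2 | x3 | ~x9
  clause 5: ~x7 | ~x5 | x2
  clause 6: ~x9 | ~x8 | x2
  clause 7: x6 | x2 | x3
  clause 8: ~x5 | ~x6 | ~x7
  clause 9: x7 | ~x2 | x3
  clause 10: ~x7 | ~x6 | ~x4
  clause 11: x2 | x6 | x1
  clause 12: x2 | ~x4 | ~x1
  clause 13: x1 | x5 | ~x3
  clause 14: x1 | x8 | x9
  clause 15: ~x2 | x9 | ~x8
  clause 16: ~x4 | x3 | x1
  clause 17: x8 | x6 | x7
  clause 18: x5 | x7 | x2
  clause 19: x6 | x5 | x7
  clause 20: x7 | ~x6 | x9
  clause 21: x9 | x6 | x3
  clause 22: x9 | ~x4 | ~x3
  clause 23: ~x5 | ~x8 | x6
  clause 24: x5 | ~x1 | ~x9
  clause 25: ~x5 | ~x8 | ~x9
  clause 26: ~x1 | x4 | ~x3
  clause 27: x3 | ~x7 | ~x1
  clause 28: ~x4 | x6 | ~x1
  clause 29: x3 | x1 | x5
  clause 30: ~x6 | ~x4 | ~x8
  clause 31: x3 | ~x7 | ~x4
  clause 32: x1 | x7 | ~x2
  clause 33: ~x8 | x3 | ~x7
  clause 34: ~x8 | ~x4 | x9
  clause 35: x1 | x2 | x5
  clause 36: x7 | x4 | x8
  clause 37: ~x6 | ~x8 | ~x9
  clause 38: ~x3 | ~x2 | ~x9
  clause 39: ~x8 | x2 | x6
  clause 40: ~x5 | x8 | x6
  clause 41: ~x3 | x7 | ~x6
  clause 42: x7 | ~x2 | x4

Try x2 = 0.
Try x7 = 0.
The clause (x5) is unit, so x5 = 1.
The clause (~x8) is unit, so x8 = 0.
The clause (x6) is unit, so x6 = 1.
The clause (x9) is unit, so x9 = 1.
The clause (x4) is unit, so x4 = 1.
The clause (~x1) is unit, so x1 = 0.
The clause (x3) is unit, so x3 = 1.
Now (~x3) is unsatisfied and unit — conflict.
Backtrack on x7: now try x7 = 1.
The clause (~x5) is unit, so x5 = 0.
The clause (x1) is unit, so x1 = 1.
The clause (~x4) is unit, so x4 = 0.
The clause (~x9) is unit, so x9 = 0.
The clause (~x3) is unit, so x3 = 0.
Now (x3) is unsatisfied and unit — conflict.
Either choice for x7 ends in contradiction.
Backtrack on x2: now try x2 = 1.
Try x3 = 1.
The clause (~x9) is unit, so x9 = 0.
The clause (~x8) is unit, so x8 = 0.
The clause (x1) is unit, so x1 = 1.
The clause (~x4) is unit, so x4 = 0.
Now (x4) is unsatisfied and unit — conflict.
Backtrack on x3: now try x3 = 0.
The clause (x6) is unit, so x6 = 1.
The clause (~x9) is unit, so x9 = 0.
The clause (x7) is unit, so x7 = 1.
The clause (~x5) is unit, so x5 = 0.
The clause (~x4) is unit, so x4 = 0.
The clause (~x8) is unit, so x8 = 0.
The clause (x1) is unit, so x1 = 1.
Now (~x1) is unsatisfied and unit — conflict.
Either choice for x3 ends in contradiction.
Either choice for x2 ends in contradiction.

UNSATISFIABLE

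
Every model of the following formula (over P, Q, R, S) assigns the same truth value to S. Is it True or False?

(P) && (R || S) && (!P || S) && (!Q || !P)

Suppose S = false.
From the singleton clause (P), P = true.
That conflicts with the unit clause (!P).
So every satisfying assignment has S = True.

True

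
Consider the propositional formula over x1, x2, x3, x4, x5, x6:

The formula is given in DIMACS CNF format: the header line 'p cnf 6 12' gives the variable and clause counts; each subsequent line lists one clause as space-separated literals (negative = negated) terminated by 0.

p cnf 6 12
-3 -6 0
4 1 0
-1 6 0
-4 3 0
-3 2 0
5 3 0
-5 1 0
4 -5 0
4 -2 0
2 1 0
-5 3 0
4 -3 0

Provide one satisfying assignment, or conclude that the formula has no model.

Case x3 = True:
(¬x6) alone gives x6 = False.
(¬x1) alone gives x1 = False.
(x4) alone gives x4 = True.
(x2) alone gives x2 = True.
(¬x5) alone gives x5 = False.
This assignment satisfies each clause.

x1 ↦ False,  x2 ↦ True,  x3 ↦ True,  x4 ↦ True,  x5 ↦ False,  x6 ↦ False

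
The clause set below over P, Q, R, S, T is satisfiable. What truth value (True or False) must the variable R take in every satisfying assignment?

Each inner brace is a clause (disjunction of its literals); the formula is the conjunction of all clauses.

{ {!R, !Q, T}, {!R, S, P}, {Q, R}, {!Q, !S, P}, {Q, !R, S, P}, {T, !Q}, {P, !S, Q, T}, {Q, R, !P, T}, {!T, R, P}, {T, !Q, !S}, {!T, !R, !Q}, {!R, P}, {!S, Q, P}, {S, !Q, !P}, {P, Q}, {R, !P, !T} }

Suppose R = false.
Unit clause (Q) forces Q = true.
Unit clause (T) forces T = true.
Unit clause (P) forces P = true.
Now (!P) is unsatisfied and unit — conflict.
So every satisfying assignment has R = True.

True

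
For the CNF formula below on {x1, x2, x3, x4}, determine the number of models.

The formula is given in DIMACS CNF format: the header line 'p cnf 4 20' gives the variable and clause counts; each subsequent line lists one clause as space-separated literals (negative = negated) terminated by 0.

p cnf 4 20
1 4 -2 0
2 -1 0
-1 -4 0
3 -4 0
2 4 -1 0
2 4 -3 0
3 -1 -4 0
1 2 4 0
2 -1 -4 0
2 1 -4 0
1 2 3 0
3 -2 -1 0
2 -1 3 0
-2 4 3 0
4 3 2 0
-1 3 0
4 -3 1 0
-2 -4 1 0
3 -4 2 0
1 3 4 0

1

There are 2^4 = 16 truth assignments over (x1, x2, x3, x4).
Check each against the 20 clauses (columns in the order x1, x2, x3, x4):
  F F F F  ✗ fails (x1 ∨ x2 ∨ x4)
  F F F T  ✗ fails (x3 ∨ ¬x4)
  F F T F  ✗ fails (x2 ∨ x4 ∨ ¬x3)
  F F T T  ✗ fails (x2 ∨ x1 ∨ ¬x4)
  F T F F  ✗ fails (x1 ∨ x4 ∨ ¬x2)
  F T F T  ✗ fails (x3 ∨ ¬x4)
  F T T F  ✗ fails (x1 ∨ x4 ∨ ¬x2)
  F T T T  ✗ fails (¬x2 ∨ ¬x4 ∨ x1)
  T F F F  ✗ fails (x2 ∨ ¬x1)
  T F F T  ✗ fails (x2 ∨ ¬x1)
  T F T F  ✗ fails (x2 ∨ ¬x1)
  T F T T  ✗ fails (x2 ∨ ¬x1)
  T T F F  ✗ fails (x3 ∨ ¬x2 ∨ ¬x1)
  T T F T  ✗ fails (¬x1 ∨ ¬x4)
  T T T F  ✓ satisfies all
  T T T T  ✗ fails (¬x1 ∨ ¬x4)
1 of the 16 rows is a model.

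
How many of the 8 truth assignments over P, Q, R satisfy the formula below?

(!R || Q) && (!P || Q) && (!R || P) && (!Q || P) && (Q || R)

2

There are 2^3 = 8 truth assignments over (P, Q, R).
Split on Q. With Q = true, the clauses containing Q are satisfied and !Q drops from the rest; 2 of the 2^2 = 4 assignments to the other variables satisfy what remains.
With Q = false, by the same count on the reduced clause set, 0 assignments work.
(One model: P=T, Q=T, R=F.)
Total: 2 + 0 = 2.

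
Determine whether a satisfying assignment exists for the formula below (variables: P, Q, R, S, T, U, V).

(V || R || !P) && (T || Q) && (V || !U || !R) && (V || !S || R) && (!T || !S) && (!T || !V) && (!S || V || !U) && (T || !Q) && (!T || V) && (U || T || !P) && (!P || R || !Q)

Suppose T = true.
The clause (!S) is unit, so S = false.
The clause (!V) is unit, so V = false.
But (V) is also a unit clause — contradiction.
Undo T and try T = false.
The clause (Q) is unit, so Q = true.
But (!Q) is also a unit clause — contradiction.
Both values of T lead to a conflict.
No assignment satisfies every clause.

Unsatisfiable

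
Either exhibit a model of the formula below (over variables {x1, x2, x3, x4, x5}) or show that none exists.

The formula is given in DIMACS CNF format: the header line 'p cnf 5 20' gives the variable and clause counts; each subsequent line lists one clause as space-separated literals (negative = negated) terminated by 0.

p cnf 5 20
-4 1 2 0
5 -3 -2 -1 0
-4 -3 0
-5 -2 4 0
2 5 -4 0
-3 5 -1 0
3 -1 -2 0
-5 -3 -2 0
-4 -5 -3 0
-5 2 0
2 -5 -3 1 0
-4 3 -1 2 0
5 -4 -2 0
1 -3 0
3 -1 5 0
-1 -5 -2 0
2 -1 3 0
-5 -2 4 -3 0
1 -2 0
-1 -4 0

x1: False, x2: False, x3: False, x4: False, x5: False

Case x4 = False:
Case x5 = False:
Case x3 = False:
The clause (¬x1) is unit, so x1 = False.
The clause (¬x2) is unit, so x2 = False.
This assignment satisfies each clause.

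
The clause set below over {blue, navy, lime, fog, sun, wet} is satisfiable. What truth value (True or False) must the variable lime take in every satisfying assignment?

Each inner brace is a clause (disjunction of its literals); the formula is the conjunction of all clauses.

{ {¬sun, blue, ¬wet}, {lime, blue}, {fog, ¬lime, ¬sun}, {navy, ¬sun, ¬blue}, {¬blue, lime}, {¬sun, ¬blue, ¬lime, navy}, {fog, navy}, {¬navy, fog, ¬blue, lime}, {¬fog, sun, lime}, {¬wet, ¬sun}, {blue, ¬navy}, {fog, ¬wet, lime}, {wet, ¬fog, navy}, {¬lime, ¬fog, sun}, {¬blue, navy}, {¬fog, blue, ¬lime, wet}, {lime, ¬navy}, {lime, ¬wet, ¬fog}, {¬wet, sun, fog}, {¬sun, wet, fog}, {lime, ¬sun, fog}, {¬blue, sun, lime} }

True

Suppose lime = False.
From the singleton clause (blue), blue = True.
Now (¬blue) is unsatisfied and unit — conflict.
So every satisfying assignment has lime = True.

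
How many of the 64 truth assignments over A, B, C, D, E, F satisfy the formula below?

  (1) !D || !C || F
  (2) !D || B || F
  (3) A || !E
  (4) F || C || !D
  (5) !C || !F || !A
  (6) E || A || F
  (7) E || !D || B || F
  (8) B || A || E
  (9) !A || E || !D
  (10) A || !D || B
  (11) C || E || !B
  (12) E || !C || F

12

There are 2^6 = 64 truth assignments over (A, B, C, D, E, F).
Split on C. With C = true, the clauses containing C are satisfied and !C drops from the rest; 4 of the 2^5 = 32 assignments to the other variables satisfy what remains.
With C = false, by the same count on the reduced clause set, 8 assignments work.
(One model: A=F, B=T, C=T, D=F, E=F, F=T.)
Total: 4 + 8 = 12.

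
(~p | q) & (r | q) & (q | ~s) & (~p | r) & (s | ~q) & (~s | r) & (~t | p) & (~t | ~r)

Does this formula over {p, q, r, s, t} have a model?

Try p = 1.
(q) alone gives q = 1.
(r) alone gives r = 1.
(s) alone gives s = 1.
(~t) alone gives t = 0.
This assignment satisfies each clause.
A satisfying assignment: p: 1; q: 1; r: 1; s: 1; t: 0.

Yes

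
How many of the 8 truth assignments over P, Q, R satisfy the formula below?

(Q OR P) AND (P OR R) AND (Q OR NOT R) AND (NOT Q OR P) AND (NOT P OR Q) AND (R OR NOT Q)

There are 2^3 = 8 truth assignments over (P, Q, R).
Split on R. With R = true, the clauses containing R are satisfied and NOT R drops from the rest; 1 of the 2^2 = 4 assignments to the other variables satisfy what remains.
With R = false, by the same count on the reduced clause set, 0 assignments work.
Total: 1 + 0 = 1.

1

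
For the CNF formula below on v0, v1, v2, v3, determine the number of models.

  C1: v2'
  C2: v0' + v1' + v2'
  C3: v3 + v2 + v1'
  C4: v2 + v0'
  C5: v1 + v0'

There are 2^4 = 16 truth assignments over (v0, v1, v2, v3).
Check each against the 5 clauses (columns in the order v0, v1, v2, v3):
  F F F F  ✓ satisfies all
  F F F T  ✓ satisfies all
  F F T F  ✗ fails (v2')
  F F T T  ✗ fails (v2')
  F T F F  ✗ fails (v3 + v2 + v1')
  F T F T  ✓ satisfies all
  F T T F  ✗ fails (v2')
  F T T T  ✗ fails (v2')
  T F F F  ✗ fails (v2 + v0')
  T F F T  ✗ fails (v2 + v0')
  T F T F  ✗ fails (v2')
  T F T T  ✗ fails (v2')
  T T F F  ✗ fails (v3 + v2 + v1')
  T T F T  ✗ fails (v2 + v0')
  T T T F  ✗ fails (v2')
  T T T T  ✗ fails (v2')
3 of the 16 rows are models.

3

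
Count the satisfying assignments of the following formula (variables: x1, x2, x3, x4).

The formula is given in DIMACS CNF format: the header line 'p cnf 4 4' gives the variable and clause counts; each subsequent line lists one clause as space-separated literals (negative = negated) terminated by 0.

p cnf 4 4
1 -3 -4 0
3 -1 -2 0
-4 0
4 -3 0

3

There are 2^4 = 16 truth assignments over (x1, x2, x3, x4).
Check each against the 4 clauses (columns in the order x1, x2, x3, x4):
  F F F F  ✓ satisfies all
  F F F T  ✗ fails (¬x4)
  F F T F  ✗ fails (x4 ∨ ¬x3)
  F F T T  ✗ fails (x1 ∨ ¬x3 ∨ ¬x4)
  F T F F  ✓ satisfies all
  F T F T  ✗ fails (¬x4)
  F T T F  ✗ fails (x4 ∨ ¬x3)
  F T T T  ✗ fails (x1 ∨ ¬x3 ∨ ¬x4)
  T F F F  ✓ satisfies all
  T F F T  ✗ fails (¬x4)
  T F T F  ✗ fails (x4 ∨ ¬x3)
  T F T T  ✗ fails (¬x4)
  T T F F  ✗ fails (x3 ∨ ¬x1 ∨ ¬x2)
  T T F T  ✗ fails (x3 ∨ ¬x1 ∨ ¬x2)
  T T T F  ✗ fails (x4 ∨ ¬x3)
  T T T T  ✗ fails (¬x4)
3 of the 16 rows are models.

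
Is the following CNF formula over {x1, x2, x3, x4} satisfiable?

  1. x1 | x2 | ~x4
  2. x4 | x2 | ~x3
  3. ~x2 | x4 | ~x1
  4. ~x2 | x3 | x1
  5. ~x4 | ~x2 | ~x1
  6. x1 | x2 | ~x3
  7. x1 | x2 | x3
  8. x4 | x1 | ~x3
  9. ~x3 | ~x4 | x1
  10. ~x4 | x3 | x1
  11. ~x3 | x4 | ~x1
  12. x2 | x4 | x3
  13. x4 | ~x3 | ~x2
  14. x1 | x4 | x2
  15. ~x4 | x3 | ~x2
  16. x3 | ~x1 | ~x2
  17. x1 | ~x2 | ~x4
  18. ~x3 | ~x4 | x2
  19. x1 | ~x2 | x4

Yes

Case x1 = 1:
Case x2 = 0:
Case x4 = 1:
The clause (~x3) is unit, so x3 = 0.
All clauses are satisfied.
A satisfying assignment: x1 ↦ 1,  x2 ↦ 0,  x3 ↦ 0,  x4 ↦ 1.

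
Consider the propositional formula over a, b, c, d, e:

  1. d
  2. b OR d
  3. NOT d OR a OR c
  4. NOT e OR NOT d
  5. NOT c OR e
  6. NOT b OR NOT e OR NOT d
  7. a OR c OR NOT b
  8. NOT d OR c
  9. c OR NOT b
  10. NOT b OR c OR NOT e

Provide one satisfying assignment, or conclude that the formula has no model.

(d) alone gives d = true.
(NOT e) alone gives e = false.
(NOT c) alone gives c = false.
That conflicts with the unit clause (c).

UNSATISFIABLE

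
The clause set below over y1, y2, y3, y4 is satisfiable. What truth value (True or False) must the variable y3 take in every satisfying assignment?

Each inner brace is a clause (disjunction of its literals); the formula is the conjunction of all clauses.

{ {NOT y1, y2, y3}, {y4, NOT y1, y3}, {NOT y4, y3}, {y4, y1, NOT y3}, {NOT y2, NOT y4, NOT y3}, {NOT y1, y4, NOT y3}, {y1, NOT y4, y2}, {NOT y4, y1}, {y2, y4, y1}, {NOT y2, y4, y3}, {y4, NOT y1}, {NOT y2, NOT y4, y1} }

True

Suppose y3 = false.
(NOT y4) alone gives y4 = false.
(NOT y1) alone gives y1 = false.
(y2) alone gives y2 = true.
Now (NOT y2) is unsatisfied and unit — conflict.
So every satisfying assignment has y3 = True.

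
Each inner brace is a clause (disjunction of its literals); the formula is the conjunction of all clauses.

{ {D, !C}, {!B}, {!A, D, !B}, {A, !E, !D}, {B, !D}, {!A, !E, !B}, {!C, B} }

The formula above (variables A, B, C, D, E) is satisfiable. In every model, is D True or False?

False

Suppose D = true.
Unit clause (!B) forces B = false.
Now (B) is unsatisfied and unit — conflict.
So every satisfying assignment has D = False.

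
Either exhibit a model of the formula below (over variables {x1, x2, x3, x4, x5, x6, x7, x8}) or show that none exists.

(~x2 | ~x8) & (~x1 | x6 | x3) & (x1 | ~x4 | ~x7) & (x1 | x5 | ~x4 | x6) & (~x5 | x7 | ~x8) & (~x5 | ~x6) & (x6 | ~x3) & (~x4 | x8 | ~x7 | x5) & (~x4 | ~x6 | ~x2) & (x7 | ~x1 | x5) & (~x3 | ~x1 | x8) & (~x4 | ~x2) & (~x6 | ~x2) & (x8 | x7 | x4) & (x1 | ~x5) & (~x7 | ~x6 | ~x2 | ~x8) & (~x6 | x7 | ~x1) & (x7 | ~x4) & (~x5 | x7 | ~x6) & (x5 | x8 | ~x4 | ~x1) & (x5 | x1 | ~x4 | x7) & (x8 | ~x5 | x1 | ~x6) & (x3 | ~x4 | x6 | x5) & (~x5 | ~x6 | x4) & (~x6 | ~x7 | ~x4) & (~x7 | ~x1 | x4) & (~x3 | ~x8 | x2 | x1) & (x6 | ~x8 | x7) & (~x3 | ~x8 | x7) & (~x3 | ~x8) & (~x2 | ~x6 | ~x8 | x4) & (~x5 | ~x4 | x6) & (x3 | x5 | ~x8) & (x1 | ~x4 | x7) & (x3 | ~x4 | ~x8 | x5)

Suppose x2 = 0.
Suppose x5 = 0.
Suppose x6 = 1.
Suppose x7 = 1.
(~x4) alone gives x4 = 0.
(~x1) alone gives x1 = 0.
Suppose x3 = 1.
(~x8) alone gives x8 = 0.
This assignment satisfies each clause.

x1: 0,  x2: 0,  x3: 1,  x4: 0,  x5: 0,  x6: 1,  x7: 1,  x8: 0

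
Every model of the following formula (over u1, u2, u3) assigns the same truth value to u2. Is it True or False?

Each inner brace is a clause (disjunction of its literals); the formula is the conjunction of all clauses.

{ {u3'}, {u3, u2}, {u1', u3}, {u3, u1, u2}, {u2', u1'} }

Suppose u2 = 0.
Unit clause (u3') forces u3 = 0.
Now (u3) is unsatisfied and unit — conflict.
So every satisfying assignment has u2 = True.

True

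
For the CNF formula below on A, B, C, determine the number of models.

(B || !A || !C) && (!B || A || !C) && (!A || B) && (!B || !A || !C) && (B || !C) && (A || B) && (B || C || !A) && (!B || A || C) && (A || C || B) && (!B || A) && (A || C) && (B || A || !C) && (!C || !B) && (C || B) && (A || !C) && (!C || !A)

There are 2^3 = 8 truth assignments over (A, B, C).
Split on A. With A = true, the clauses containing A are satisfied and !A drops from the rest; 1 of the 2^2 = 4 assignments to the other variables satisfy what remains.
With A = false, by the same count on the reduced clause set, 0 assignments work.
Total: 1 + 0 = 1.

1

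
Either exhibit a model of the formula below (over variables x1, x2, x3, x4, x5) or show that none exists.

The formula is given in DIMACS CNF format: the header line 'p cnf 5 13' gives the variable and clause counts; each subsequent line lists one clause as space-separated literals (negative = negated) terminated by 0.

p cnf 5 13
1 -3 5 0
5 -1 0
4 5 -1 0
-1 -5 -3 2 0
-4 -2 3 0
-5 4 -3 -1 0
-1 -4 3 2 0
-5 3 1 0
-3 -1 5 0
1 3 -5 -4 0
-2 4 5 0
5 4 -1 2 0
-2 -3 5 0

Suppose x5 = True.
Suppose x3 = False.
From the singleton clause (x1), x1 = True.
Suppose x4 = False.
Every clause is now satisfied; x2 is unconstrained.

x1: True, x2: False, x3: False, x4: False, x5: True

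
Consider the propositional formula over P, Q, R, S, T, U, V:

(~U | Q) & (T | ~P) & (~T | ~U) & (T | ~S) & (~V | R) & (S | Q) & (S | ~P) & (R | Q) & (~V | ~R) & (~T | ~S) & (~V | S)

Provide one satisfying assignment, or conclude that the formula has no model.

Suppose U = 0.
Suppose T = 0.
(~P) alone gives P = 0.
(~S) alone gives S = 0.
(Q) alone gives Q = 1.
(~V) alone gives V = 0.
Every clause is now satisfied; R is unconstrained.

P=0, Q=1, R=0, S=0, T=0, U=0, V=0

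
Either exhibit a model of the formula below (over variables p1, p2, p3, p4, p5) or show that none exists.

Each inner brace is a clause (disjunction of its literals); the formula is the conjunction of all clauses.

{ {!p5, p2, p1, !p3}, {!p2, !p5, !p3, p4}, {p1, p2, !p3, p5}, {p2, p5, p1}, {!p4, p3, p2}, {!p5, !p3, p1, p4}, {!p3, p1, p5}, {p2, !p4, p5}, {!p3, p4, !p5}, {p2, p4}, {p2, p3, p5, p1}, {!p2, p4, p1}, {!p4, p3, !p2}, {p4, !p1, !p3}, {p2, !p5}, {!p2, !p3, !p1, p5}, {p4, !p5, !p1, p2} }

Branch on p2: set p2 = true.
Branch on p4: set p4 = false.
The clause (p1) is unit, so p1 = true.
The clause (!p3) is unit, so p3 = false.
No clause remains; p5 is free.

p1 ↦ true,  p2 ↦ true,  p3 ↦ false,  p4 ↦ false,  p5 ↦ true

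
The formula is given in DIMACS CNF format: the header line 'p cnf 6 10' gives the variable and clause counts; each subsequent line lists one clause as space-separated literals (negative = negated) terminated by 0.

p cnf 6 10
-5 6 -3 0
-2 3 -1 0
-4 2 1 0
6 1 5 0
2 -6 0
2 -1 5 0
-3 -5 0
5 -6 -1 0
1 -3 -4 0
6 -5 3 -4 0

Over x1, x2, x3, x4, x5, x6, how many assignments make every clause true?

10

There are 2^6 = 64 truth assignments over (x1, x2, x3, x4, x5, x6).
Split on x6. With x6 = True, the clauses containing x6 are satisfied and ¬x6 drops from the rest; 5 of the 2^5 = 32 assignments to the other variables satisfy what remains.
With x6 = False, by the same count on the reduced clause set, 5 assignments work.
Total: 5 + 5 = 10.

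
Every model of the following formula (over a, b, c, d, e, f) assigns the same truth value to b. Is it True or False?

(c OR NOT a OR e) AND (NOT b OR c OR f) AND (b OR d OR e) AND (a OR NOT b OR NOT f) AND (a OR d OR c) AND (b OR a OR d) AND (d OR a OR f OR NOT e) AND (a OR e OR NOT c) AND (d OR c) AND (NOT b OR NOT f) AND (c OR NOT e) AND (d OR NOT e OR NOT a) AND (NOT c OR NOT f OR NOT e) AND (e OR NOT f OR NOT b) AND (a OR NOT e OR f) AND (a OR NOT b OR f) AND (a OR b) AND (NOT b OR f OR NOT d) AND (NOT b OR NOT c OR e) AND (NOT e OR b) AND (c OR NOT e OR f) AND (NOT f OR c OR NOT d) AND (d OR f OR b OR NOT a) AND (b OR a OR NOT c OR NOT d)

Suppose b = true.
From the singleton clause (NOT f), f = false.
From the singleton clause (c), c = true.
From the singleton clause (a), a = true.
From the singleton clause (NOT d), d = false.
From the singleton clause (NOT e), e = false.
But (e) is also a unit clause — contradiction.
So every satisfying assignment has b = False.

False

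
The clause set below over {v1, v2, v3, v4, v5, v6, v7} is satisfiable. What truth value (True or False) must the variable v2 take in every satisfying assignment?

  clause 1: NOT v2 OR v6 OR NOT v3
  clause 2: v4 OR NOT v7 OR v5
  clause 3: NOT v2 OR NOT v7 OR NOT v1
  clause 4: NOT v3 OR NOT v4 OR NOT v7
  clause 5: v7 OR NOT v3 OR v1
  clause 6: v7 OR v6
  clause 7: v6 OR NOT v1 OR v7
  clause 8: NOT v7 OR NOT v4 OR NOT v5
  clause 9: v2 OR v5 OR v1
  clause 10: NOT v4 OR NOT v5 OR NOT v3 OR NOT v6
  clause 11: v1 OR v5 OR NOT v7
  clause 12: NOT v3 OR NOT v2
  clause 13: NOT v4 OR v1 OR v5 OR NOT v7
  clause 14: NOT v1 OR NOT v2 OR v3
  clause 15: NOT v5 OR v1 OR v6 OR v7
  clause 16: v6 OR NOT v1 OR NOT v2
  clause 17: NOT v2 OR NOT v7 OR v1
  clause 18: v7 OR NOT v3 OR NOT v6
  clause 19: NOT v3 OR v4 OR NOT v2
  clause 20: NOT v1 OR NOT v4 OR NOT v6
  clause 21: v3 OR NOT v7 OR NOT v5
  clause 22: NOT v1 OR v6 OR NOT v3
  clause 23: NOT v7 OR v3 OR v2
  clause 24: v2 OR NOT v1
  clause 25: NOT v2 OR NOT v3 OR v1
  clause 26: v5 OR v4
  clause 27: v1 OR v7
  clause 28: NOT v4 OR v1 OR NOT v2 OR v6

False

Suppose v2 = true.
From the singleton clause (NOT v3), v3 = false.
From the singleton clause (NOT v1), v1 = false.
From the singleton clause (NOT v7), v7 = false.
That conflicts with the unit clause (v7).
So every satisfying assignment has v2 = False.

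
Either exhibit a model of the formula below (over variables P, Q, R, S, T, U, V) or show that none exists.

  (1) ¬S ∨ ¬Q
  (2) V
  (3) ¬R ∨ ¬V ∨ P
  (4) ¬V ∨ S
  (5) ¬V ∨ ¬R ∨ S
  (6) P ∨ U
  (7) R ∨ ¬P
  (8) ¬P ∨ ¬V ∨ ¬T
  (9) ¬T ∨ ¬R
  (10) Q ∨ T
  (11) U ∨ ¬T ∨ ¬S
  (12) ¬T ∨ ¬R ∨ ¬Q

Unit clause (V) forces V = True.
Unit clause (S) forces S = True.
Unit clause (¬Q) forces Q = False.
Unit clause (T) forces T = True.
Unit clause (¬P) forces P = False.
Unit clause (¬R) forces R = False.
Unit clause (U) forces U = True.
This assignment satisfies each clause.

P ↦ False, Q ↦ False, R ↦ False, S ↦ True, T ↦ True, U ↦ True, V ↦ True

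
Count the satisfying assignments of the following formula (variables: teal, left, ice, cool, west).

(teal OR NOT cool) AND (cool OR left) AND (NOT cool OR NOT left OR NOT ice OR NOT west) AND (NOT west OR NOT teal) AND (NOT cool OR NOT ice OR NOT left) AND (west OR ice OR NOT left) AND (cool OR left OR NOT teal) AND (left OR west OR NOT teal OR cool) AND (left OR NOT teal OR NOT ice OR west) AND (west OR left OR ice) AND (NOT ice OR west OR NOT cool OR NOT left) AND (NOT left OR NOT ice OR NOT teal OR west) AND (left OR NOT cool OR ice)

3

There are 2^5 = 32 truth assignments over (teal, left, ice, cool, west).
Split on cool. With cool = true, the clauses containing cool are satisfied and NOT cool drops from the rest; 0 of the 2^4 = 16 assignments to the other variables satisfy what remains.
With cool = false, by the same count on the reduced clause set, 3 assignments work.
(One model: teal=F, left=T, ice=F, cool=F, west=T.)
Total: 0 + 3 = 3.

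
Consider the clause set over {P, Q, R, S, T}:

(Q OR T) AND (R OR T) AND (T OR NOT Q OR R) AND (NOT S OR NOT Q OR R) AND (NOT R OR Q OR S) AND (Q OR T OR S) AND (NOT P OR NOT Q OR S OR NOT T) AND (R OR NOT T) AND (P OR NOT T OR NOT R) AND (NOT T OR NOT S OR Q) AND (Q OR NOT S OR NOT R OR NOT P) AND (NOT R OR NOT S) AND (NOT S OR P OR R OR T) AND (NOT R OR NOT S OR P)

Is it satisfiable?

Satisfiable

Suppose Q = true.
Suppose R = true.
Unit clause (NOT S) forces S = false.
Suppose P = true.
Unit clause (NOT T) forces T = false.
This assignment satisfies each clause.
A satisfying assignment: P: true,  Q: true,  R: true,  S: false,  T: false.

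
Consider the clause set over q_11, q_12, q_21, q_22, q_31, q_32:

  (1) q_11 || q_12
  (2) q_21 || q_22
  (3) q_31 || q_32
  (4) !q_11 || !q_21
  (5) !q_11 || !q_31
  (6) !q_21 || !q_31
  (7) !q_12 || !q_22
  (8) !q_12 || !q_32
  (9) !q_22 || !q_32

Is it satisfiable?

Suppose q_11 = true.
(!q_21) alone gives q_21 = false.
(q_22) alone gives q_22 = true.
(!q_31) alone gives q_31 = false.
(q_32) alone gives q_32 = true.
Now (!q_32) is unsatisfied and unit — conflict.
That branch fails; take q_11 = false instead.
(q_12) alone gives q_12 = true.
(!q_22) alone gives q_22 = false.
(q_21) alone gives q_21 = true.
(!q_31) alone gives q_31 = false.
(q_32) alone gives q_32 = true.
Now (!q_32) is unsatisfied and unit — conflict.
Both values of q_11 lead to a conflict.
No assignment satisfies every clause.

No, unsatisfiable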